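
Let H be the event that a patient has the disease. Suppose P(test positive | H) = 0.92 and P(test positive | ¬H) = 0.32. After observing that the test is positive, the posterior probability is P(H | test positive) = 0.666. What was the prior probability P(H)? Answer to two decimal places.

Bayes' rule in odds form gives O(H|E) = O(H)·[P(E|H)/P(E|¬H)], hence O(H) = O(H|E)/LR.
Posterior odds = 0.666/(1−0.666) = 1.9940. LR = 0.92/0.32 = 2.8750.
Prior odds = 1.9940/2.8750 = 0.6936, so P(H) = 0.6936/(1+0.6936) ≈ 0.41.

P(H) = 0.41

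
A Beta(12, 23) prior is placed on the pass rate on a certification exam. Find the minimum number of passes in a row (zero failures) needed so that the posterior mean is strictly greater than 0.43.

After k passes and 0 failures the posterior is Beta(12+k, 23), with mean (12+k)/(12+23+k).
Set (12+k)/(35+k) > 0.43 and solve: k > (0.43·35 − 12)/(1 − 0.43) = 5.351.
The smallest integer exceeding 5.351 is 6.

k = 6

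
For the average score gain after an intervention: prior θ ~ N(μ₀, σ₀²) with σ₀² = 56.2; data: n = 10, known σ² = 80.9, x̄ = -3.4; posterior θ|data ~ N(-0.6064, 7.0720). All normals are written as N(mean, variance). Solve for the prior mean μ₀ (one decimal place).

The posterior mean is a precision-weighted average: μ_n = (τ₀μ₀ + τ_data·x̄)/(τ₀+τ_data), with τ₀=1/σ₀² and τ_data=n/σ².
Here τ₀ = 1/56.2 = 0.017794 and τ_data = 10/80.9 = 0.123609, so τ_n = 0.141403.
Rearranging for μ₀: μ₀ = (μ_n·τ_n − τ_data·x̄)/τ₀ = (-0.6064·0.141403 − 0.123609·-3.4) / 0.017794 = 0.334524/0.017794 ≈ 18.8.

μ₀ = 18.8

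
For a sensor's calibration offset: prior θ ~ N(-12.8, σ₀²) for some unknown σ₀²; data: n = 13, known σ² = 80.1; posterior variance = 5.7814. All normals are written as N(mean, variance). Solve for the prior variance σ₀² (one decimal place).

σ₀² = 93.7

For the Normal–Normal model with known σ², precisions add: τ_n = τ₀ + n/σ².
So 1/σ₀² = 1/5.7814 − 13/80.1 = 0.172968 − 0.162297 = 0.010671.
Hence σ₀² = 1/0.010671 ≈ 93.7.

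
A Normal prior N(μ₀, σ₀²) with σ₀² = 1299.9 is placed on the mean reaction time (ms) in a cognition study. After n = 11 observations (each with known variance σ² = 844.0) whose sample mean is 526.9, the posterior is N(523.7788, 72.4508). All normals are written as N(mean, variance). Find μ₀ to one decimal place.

With known observation variance, the Normal–Normal posterior has precision τ_n = τ₀ + n/σ² and mean μ_n = (τ₀μ₀ + (n/σ²)x̄)/τ_n.
Here τ₀ = 1/1299.9 = 0.000769 and τ_data = 11/844.0 = 0.013033, so τ_n = 0.013802.
Rearranging for μ₀: μ₀ = (μ_n·τ_n − τ_data·x̄)/τ₀ = (523.7788·0.013802 − 0.013033·526.9) / 0.000769 = 0.362107/0.000769 ≈ 470.9.

μ₀ = 470.9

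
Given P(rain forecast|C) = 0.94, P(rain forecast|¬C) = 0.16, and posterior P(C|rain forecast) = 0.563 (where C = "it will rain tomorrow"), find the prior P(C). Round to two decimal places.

P(C) = 0.18

Bayes' rule in odds form gives O(C|E) = O(C)·[P(E|C)/P(E|¬C)], hence O(C) = O(C|E)/LR.
Posterior odds = 0.563/(1−0.563) = 1.2883. LR = 0.94/0.16 = 5.8750.
Prior odds = 1.2883/5.8750 = 0.2193, so P(C) = 0.2193/(1+0.2193) ≈ 0.18.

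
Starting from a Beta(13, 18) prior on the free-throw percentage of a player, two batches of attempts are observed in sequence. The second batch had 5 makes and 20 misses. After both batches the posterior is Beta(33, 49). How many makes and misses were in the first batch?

Sequential conjugate updates are equivalent to a single update on the pooled data, so total successes = posterior α − prior α and total failures = posterior β − prior β.
Total across both batches: 33−13=20 makes, 49−18=31 misses.
Subtract the second batch: 20−5=15 makes and 31−20=11 misses.

15 makes and 11 misses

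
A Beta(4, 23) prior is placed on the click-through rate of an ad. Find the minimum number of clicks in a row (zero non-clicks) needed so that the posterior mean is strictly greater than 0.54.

After k clicks and 0 non-clicks the posterior is Beta(4+k, 23), with mean (4+k)/(4+23+k).
Set (4+k)/(27+k) > 0.54 and solve: k > (0.54·27 − 4)/(1 − 0.54) = 23.000.
The smallest integer exceeding 23.000 is 24, and checking k=24: (28)/(51) = 0.5490 > 0.54.

k = 24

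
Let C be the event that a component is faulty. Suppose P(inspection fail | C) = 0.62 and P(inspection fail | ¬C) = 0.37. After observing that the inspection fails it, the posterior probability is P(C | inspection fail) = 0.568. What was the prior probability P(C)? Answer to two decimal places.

P(C) = 0.44

In odds form, posterior odds = prior odds × likelihood ratio, so prior odds = posterior odds ÷ LR.
Posterior odds = 0.568/(1−0.568) = 1.3148. LR = 0.62/0.37 = 1.6757.
Prior odds = 1.3148/1.6757 = 0.7846, so P(C) = 0.7846/(1+0.7846) ≈ 0.44.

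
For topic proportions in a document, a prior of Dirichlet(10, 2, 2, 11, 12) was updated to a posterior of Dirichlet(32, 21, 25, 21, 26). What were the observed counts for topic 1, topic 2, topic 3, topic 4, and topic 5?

counts (22, 19, 23, 10, 14)

For a Dirichlet(α) prior with multinomial counts c, the posterior is Dirichlet(α + c) componentwise.
Counts are posterior − prior componentwise: 32−10=22, 21−2=19, 25−2=23, 21−11=10, 26−12=14.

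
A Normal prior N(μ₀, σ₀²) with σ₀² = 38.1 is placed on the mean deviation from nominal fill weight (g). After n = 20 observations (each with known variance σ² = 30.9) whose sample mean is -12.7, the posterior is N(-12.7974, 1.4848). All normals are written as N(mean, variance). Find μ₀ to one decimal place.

With known observation variance, the Normal–Normal posterior has precision τ_n = τ₀ + n/σ² and mean μ_n = (τ₀μ₀ + (n/σ²)x̄)/τ_n.
Here τ₀ = 1/38.1 = 0.026247 and τ_data = 20/30.9 = 0.647249, so τ_n = 0.673496.
Rearranging for μ₀: μ₀ = (μ_n·τ_n − τ_data·x̄)/τ₀ = (-12.7974·0.673496 − 0.647249·-12.7) / 0.026247 = -0.398935/0.026247 ≈ -15.2.

μ₀ = -15.2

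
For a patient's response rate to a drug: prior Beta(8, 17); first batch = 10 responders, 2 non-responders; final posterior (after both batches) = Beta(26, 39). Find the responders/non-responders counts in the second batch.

Because Beta–binomial updating is additive in the counts, the combined data contributed (α_post−α_prior, β_post−β_prior) successes and failures.
Total across both batches: 26−8=18 responders, 39−17=22 non-responders.
Subtract the first batch: 18−10=8 responders and 22−2=20 non-responders.

8 responders and 20 non-responders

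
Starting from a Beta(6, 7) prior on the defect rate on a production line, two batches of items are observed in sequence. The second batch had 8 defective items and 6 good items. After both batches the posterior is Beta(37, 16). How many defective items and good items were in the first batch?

23 defective items and 3 good items

Because Beta–binomial updating is additive in the counts, the combined data contributed (α_post−α_prior, β_post−β_prior) successes and failures.
Total across both batches: 37−6=31 defective items, 16−7=9 good items.
Subtract the second batch: 31−8=23 defective items and 9−6=3 good items.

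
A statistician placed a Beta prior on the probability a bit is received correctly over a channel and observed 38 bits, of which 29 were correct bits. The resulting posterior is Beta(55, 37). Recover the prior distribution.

Beta(26, 28)

A Beta(α, β) prior with s successes and f failures in binomial data gives a Beta(α+s, β+f) posterior.
So α = 55 − 29 = 26 and β = 37 − 9 = 28.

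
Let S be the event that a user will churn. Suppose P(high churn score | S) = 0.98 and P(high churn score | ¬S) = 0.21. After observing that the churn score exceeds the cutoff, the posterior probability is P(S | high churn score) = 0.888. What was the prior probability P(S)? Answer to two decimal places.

In odds form, posterior odds = prior odds × likelihood ratio, so prior odds = posterior odds ÷ LR.
Posterior odds = 0.888/(1−0.888) = 7.9286. LR = 0.98/0.21 = 4.6667.
Prior odds = 7.9286/4.6667 = 1.6990, so P(S) = 1.6990/(1+1.6990) ≈ 0.63.

P(S) = 0.63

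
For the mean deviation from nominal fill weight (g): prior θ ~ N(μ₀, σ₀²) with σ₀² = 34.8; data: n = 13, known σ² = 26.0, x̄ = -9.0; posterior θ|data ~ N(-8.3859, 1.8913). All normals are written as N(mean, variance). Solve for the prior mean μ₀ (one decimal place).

μ₀ = 2.3

The posterior mean is a precision-weighted average: μ_n = (τ₀μ₀ + τ_data·x̄)/(τ₀+τ_data), with τ₀=1/σ₀² and τ_data=n/σ².
Here τ₀ = 1/34.8 = 0.028736 and τ_data = 13/26.0 = 0.500000, so τ_n = 0.528736.
Rearranging for μ₀: μ₀ = (μ_n·τ_n − τ_data·x̄)/τ₀ = (-8.3859·0.528736 − 0.500000·-9.0) / 0.028736 = 0.066073/0.028736 ≈ 2.3.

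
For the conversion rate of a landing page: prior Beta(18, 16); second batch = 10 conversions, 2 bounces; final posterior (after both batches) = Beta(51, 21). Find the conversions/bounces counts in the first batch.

Because Beta–binomial updating is additive in the counts, the combined data contributed (α_post−α_prior, β_post−β_prior) successes and failures.
Total across both batches: 51−18=33 conversions, 21−16=5 bounces.
Subtract the second batch: 33−10=23 conversions and 5−2=3 bounces.

23 conversions and 3 bounces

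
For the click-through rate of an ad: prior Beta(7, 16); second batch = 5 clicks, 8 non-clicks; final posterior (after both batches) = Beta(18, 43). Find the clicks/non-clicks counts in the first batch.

Sequential conjugate updates are equivalent to a single update on the pooled data, so total successes = posterior α − prior α and total failures = posterior β − prior β.
Total across both batches: 18−7=11 clicks, 43−16=27 non-clicks.
Subtract the second batch: 11−5=6 clicks and 27−8=19 non-clicks.

6 clicks and 19 non-clicks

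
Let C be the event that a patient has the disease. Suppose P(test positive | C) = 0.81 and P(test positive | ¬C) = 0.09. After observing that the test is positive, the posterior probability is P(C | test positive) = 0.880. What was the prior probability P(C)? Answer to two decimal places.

P(C) = 0.45

In odds form, posterior odds = prior odds × likelihood ratio, so prior odds = posterior odds ÷ LR.
Posterior odds = 0.880/(1−0.880) = 7.3333. LR = 0.81/0.09 = 9.0000.
Prior odds = 7.3333/9.0000 = 0.8148, so P(C) = 0.8148/(1+0.8148) ≈ 0.45.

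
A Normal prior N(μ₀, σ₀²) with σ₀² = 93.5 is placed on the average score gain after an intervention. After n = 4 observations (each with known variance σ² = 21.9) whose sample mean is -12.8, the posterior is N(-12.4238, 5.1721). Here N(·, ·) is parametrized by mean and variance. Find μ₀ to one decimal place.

μ₀ = -6.0

The posterior mean is a precision-weighted average: μ_n = (τ₀μ₀ + τ_data·x̄)/(τ₀+τ_data), with τ₀=1/σ₀² and τ_data=n/σ².
Here τ₀ = 1/93.5 = 0.010695 and τ_data = 4/21.9 = 0.182648, so τ_n = 0.193343.
Rearranging for μ₀: μ₀ = (μ_n·τ_n − τ_data·x̄)/τ₀ = (-12.4238·0.193343 − 0.182648·-12.8) / 0.010695 = -0.064160/0.010695 ≈ -6.0.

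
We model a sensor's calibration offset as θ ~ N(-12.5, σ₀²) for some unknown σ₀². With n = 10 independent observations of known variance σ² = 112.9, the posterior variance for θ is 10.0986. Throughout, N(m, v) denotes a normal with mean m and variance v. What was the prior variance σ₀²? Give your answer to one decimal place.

For the Normal–Normal model with known σ², precisions add: τ_n = τ₀ + n/σ².
So 1/σ₀² = 1/10.0986 − 10/112.9 = 0.099024 − 0.088574 = 0.010450.
Hence σ₀² = 1/0.010450 ≈ 95.7.

σ₀² = 95.7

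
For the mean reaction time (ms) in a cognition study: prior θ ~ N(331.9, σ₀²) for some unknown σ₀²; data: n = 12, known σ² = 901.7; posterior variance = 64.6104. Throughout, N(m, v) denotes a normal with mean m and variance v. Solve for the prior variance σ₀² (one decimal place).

σ₀² = 461.0

Posterior precision equals prior precision plus data precision: 1/σ_n² = 1/σ₀² + n/σ².
So 1/σ₀² = 1/64.6104 − 12/901.7 = 0.015477 − 0.013308 = 0.002169.
Hence σ₀² = 1/0.002169 ≈ 461.0.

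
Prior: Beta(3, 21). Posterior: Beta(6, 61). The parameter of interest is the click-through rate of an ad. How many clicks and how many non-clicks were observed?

3 clicks and 40 non-clicks

Under Beta–binomial conjugacy the posterior parameters are (a+s, b+f).
Match parameters: s=6−3=3, f=61−21=40.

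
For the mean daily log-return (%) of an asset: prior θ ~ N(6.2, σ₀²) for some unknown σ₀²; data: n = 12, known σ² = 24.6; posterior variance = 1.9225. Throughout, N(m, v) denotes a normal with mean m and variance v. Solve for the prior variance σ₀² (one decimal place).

σ₀² = 30.9

Posterior precision equals prior precision plus data precision: 1/σ_n² = 1/σ₀² + n/σ².
So 1/σ₀² = 1/1.9225 − 12/24.6 = 0.520156 − 0.487805 = 0.032351.
Hence σ₀² = 1/0.032351 ≈ 30.9.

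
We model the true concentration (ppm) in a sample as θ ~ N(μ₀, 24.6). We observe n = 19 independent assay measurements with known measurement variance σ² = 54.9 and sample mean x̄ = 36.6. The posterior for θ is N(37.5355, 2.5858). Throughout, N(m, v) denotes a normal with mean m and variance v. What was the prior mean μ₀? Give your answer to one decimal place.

The posterior mean is a precision-weighted average: μ_n = (τ₀μ₀ + τ_data·x̄)/(τ₀+τ_data), with τ₀=1/σ₀² and τ_data=n/σ².
Here τ₀ = 1/24.6 = 0.040650 and τ_data = 19/54.9 = 0.346084, so τ_n = 0.386734.
Rearranging for μ₀: μ₀ = (μ_n·τ_n − τ_data·x̄)/τ₀ = (37.5355·0.386734 − 0.346084·36.6) / 0.040650 = 1.849580/0.040650 ≈ 45.5.

μ₀ = 45.5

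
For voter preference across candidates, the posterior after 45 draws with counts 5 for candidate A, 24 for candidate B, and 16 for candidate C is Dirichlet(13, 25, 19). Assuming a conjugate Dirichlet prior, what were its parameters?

Dirichlet(8, 1, 3)

For a Dirichlet(α) prior with multinomial counts c, the posterior is Dirichlet(α + c) componentwise.
Subtract each count from the matching posterior parameter: 13−5=8, 25−24=1, 19−16=3.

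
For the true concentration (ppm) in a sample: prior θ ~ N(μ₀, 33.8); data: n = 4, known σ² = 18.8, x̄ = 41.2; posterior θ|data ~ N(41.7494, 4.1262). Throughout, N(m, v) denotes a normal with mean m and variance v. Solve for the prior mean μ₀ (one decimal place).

With known observation variance, the Normal–Normal posterior has precision τ_n = τ₀ + n/σ² and mean μ_n = (τ₀μ₀ + (n/σ²)x̄)/τ_n.
Here τ₀ = 1/33.8 = 0.029586 and τ_data = 4/18.8 = 0.212766, so τ_n = 0.242352.
Rearranging for μ₀: μ₀ = (μ_n·τ_n − τ_data·x̄)/τ₀ = (41.7494·0.242352 − 0.212766·41.2) / 0.029586 = 1.352091/0.029586 ≈ 45.7.

μ₀ = 45.7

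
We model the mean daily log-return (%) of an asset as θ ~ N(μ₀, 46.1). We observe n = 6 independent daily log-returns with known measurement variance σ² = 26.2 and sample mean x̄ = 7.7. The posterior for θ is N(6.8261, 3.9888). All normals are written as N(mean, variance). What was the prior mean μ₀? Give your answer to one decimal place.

μ₀ = -2.4

With known observation variance, the Normal–Normal posterior has precision τ_n = τ₀ + n/σ² and mean μ_n = (τ₀μ₀ + (n/σ²)x̄)/τ_n.
Here τ₀ = 1/46.1 = 0.021692 and τ_data = 6/26.2 = 0.229008, so τ_n = 0.250700.
Rearranging for μ₀: μ₀ = (μ_n·τ_n − τ_data·x̄)/τ₀ = (6.8261·0.250700 − 0.229008·7.7) / 0.021692 = -0.052058/0.021692 ≈ -2.4.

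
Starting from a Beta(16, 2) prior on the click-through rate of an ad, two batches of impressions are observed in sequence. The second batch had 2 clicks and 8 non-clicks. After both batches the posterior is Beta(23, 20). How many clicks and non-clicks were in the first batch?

5 clicks and 10 non-clicks

Because Beta–binomial updating is additive in the counts, the combined data contributed (α_post−α_prior, β_post−β_prior) successes and failures.
Total across both batches: 23−16=7 clicks, 20−2=18 non-clicks.
Subtract the second batch: 7−2=5 clicks and 18−8=10 non-clicks.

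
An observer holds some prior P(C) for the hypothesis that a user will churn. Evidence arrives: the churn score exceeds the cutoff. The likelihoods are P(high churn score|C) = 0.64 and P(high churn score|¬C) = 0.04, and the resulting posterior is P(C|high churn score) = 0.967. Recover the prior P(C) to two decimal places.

In odds form, posterior odds = prior odds × likelihood ratio, so prior odds = posterior odds ÷ LR.
Posterior odds = 0.967/(1−0.967) = 29.3030. LR = 0.64/0.04 = 16.0000.
Prior odds = 29.3030/16.0000 = 1.8314, so P(C) = 1.8314/(1+1.8314) ≈ 0.65.

P(C) = 0.65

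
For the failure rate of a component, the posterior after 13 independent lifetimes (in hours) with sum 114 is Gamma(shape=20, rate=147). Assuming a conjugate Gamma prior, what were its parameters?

Gamma(shape=7, rate=33)

Gamma–exponential conjugacy: posterior shape = α + n, posterior rate = β + Σtᵢ.
So α = 20 − 13 = 7 and β = 147 − 114 = 33.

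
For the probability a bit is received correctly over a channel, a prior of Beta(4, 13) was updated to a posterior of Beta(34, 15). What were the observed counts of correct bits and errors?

Under Beta–binomial conjugacy the posterior parameters are (a+s, b+f).
So s = 34 − 4 = 30 and f = 15 − 13 = 2.

30 correct bits and 2 errors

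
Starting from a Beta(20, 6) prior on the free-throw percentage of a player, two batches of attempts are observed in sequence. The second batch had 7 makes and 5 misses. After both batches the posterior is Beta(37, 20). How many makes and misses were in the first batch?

10 makes and 9 misses

Because Beta–binomial updating is additive in the counts, the combined data contributed (α_post−α_prior, β_post−β_prior) successes and failures.
Total across both batches: 37−20=17 makes, 20−6=14 misses.
Subtract the second batch: 17−7=10 makes and 14−5=9 misses.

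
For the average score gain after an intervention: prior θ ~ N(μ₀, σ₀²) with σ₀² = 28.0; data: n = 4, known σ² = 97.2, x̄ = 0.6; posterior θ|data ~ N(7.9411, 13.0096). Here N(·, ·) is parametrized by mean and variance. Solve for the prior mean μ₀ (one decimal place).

With known observation variance, the Normal–Normal posterior has precision τ_n = τ₀ + n/σ² and mean μ_n = (τ₀μ₀ + (n/σ²)x̄)/τ_n.
Here τ₀ = 1/28.0 = 0.035714 and τ_data = 4/97.2 = 0.041152, so τ_n = 0.076866.
Rearranging for μ₀: μ₀ = (μ_n·τ_n − τ_data·x̄)/τ₀ = (7.9411·0.076866 − 0.041152·0.6) / 0.035714 = 0.585709/0.035714 ≈ 16.4.

μ₀ = 16.4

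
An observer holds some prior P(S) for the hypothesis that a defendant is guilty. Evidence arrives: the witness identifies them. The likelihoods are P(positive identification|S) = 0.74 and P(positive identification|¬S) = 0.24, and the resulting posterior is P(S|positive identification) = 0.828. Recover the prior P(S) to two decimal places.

In odds form, posterior odds = prior odds × likelihood ratio, so prior odds = posterior odds ÷ LR.
Posterior odds = 0.828/(1−0.828) = 4.8140. LR = 0.74/0.24 = 3.0833.
Prior odds = 4.8140/3.0833 = 1.5613, so P(S) = 1.5613/(1+1.5613) ≈ 0.61.

P(S) = 0.61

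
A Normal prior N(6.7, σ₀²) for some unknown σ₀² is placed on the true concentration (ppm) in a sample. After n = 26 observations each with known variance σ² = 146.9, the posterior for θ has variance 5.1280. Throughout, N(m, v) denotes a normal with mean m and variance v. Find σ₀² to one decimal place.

Posterior precision equals prior precision plus data precision: 1/σ_n² = 1/σ₀² + n/σ².
So 1/σ₀² = 1/5.1280 − 26/146.9 = 0.195008 − 0.176991 = 0.018017.
Hence σ₀² = 1/0.018017 ≈ 55.5.

σ₀² = 55.5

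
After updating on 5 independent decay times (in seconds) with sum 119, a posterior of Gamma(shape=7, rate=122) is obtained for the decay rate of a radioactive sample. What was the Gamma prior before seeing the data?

Gamma(shape=2, rate=3)

Gamma–exponential conjugacy: posterior shape = α + n, posterior rate = β + Σtᵢ.
So α = 7 − 5 = 2 and β = 122 − 119 = 3.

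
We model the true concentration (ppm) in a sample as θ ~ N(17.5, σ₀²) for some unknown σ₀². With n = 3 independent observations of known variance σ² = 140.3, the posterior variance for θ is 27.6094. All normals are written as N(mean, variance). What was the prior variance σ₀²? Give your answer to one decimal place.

For the Normal–Normal model with known σ², precisions add: τ_n = τ₀ + n/σ².
So 1/σ₀² = 1/27.6094 − 3/140.3 = 0.036220 − 0.021383 = 0.014837.
Hence σ₀² = 1/0.014837 ≈ 67.4.

σ₀² = 67.4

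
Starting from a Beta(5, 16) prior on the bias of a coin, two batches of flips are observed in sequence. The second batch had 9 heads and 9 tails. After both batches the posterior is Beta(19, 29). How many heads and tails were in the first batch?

Sequential conjugate updates are equivalent to a single update on the pooled data, so total successes = posterior α − prior α and total failures = posterior β − prior β.
Total across both batches: 19−5=14 heads, 29−16=13 tails.
Subtract the second batch: 14−9=5 heads and 13−9=4 tails.

5 heads and 4 tails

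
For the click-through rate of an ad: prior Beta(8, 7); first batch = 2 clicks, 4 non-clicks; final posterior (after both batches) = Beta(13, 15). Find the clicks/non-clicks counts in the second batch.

Because Beta–binomial updating is additive in the counts, the combined data contributed (α_post−α_prior, β_post−β_prior) successes and failures.
Total across both batches: 13−8=5 clicks, 15−7=8 non-clicks.
Subtract the first batch: 5−2=3 clicks and 8−4=4 non-clicks.

3 clicks and 4 non-clicks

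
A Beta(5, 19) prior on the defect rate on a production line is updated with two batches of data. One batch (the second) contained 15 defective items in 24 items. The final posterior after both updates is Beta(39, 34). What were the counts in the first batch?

19 defective items and 6 good items

Sequential conjugate updates are equivalent to a single update on the pooled data, so total successes = posterior α − prior α and total failures = posterior β − prior β.
Total across both batches: 39−5=34 defective items, 34−19=15 good items.
Subtract the second batch: 34−15=19 defective items and 15−9=6 good items.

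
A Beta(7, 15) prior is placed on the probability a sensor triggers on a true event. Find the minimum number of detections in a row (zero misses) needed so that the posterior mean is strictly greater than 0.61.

k = 17

After k detections and 0 misses the posterior is Beta(7+k, 15), with mean (7+k)/(7+15+k).
Set (7+k)/(22+k) > 0.61 and solve: k > (0.61·22 − 7)/(1 − 0.61) = 16.462.
The smallest integer exceeding 16.462 is 17.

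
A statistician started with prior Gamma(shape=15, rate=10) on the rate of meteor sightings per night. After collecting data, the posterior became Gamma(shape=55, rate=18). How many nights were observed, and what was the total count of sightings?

n = 8 nights with total 40 sightings

Gamma–Poisson conjugacy: posterior shape = α + Σxᵢ, posterior rate = β + n.
Matching: Σxᵢ = 55 − 15 = 40 and n = 18 − 10 = 8.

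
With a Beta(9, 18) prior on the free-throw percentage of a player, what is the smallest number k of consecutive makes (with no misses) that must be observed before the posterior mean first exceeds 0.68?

k = 30

After k makes and 0 misses the posterior is Beta(9+k, 18), with mean (9+k)/(9+18+k).
Set (9+k)/(27+k) > 0.68 and solve: k > (0.68·27 − 9)/(1 − 0.68) = 29.250.
The smallest integer exceeding 29.250 is 30.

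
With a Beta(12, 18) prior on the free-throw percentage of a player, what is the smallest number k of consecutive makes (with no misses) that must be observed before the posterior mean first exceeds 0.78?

k = 52

After k makes and 0 misses the posterior is Beta(12+k, 18), with mean (12+k)/(12+18+k).
Set (12+k)/(30+k) > 0.78 and solve: k > (0.78·30 − 12)/(1 − 0.78) = 51.818.
The smallest integer exceeding 51.818 is 52, and checking k=52: (64)/(82) = 0.7805 > 0.78.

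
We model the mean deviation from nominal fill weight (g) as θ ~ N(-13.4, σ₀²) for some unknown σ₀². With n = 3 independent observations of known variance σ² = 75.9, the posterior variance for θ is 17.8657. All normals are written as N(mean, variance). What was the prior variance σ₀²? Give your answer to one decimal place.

For the Normal–Normal model with known σ², precisions add: τ_n = τ₀ + n/σ².
So 1/σ₀² = 1/17.8657 − 3/75.9 = 0.055973 − 0.039526 = 0.016447.
Hence σ₀² = 1/0.016447 ≈ 60.8.

σ₀² = 60.8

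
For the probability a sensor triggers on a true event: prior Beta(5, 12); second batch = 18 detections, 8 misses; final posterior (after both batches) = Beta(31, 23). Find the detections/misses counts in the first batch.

8 detections and 3 misses

Sequential conjugate updates are equivalent to a single update on the pooled data, so total successes = posterior α − prior α and total failures = posterior β − prior β.
Total across both batches: 31−5=26 detections, 23−12=11 misses.
Subtract the second batch: 26−18=8 detections and 11−8=3 misses.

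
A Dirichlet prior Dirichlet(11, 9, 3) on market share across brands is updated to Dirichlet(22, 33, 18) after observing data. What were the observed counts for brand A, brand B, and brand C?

counts (11, 24, 15)

For a Dirichlet(α) prior with multinomial counts c, the posterior is Dirichlet(α + c) componentwise.
Counts are posterior − prior componentwise: 22−11=11, 33−9=24, 18−3=15.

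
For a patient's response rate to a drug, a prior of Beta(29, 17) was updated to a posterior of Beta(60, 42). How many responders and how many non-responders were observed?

31 responders and 25 non-responders

A Beta(a, b) prior with s successes and f failures in binomial data gives a Beta(a+s, b+f) posterior.
So s = 60 − 29 = 31 and f = 42 − 17 = 25.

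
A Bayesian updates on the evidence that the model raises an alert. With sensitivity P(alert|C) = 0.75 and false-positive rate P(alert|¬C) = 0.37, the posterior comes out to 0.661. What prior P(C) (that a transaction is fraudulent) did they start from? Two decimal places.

P(C) = 0.49

Bayes' rule in odds form gives O(C|E) = O(C)·[P(E|C)/P(E|¬C)], hence O(C) = O(C|E)/LR.
Posterior odds = 0.661/(1−0.661) = 1.9499. LR = 0.75/0.37 = 2.0270.
Prior odds = 1.9499/2.0270 = 0.9620, so P(C) = 0.9620/(1+0.9620) ≈ 0.49.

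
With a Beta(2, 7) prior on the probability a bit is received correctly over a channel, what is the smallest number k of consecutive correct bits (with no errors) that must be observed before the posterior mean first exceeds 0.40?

k = 3

After k correct bits and 0 errors the posterior is Beta(2+k, 7), with mean (2+k)/(2+7+k).
Set (2+k)/(9+k) > 0.40 and solve: k > (0.40·9 − 2)/(1 − 0.40) = 2.667.
The smallest integer exceeding 2.667 is 3, and checking k=3: (5)/(12) = 0.4167 > 0.40.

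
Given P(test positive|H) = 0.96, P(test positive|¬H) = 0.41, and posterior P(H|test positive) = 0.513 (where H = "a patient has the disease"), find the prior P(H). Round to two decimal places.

Bayes' rule in odds form gives O(H|E) = O(H)·[P(E|H)/P(E|¬H)], hence O(H) = O(H|E)/LR.
Posterior odds = 0.513/(1−0.513) = 1.0534. LR = 0.96/0.41 = 2.3415.
Prior odds = 1.0534/2.3415 = 0.4499, so P(H) = 0.4499/(1+0.4499) ≈ 0.31.

P(H) = 0.31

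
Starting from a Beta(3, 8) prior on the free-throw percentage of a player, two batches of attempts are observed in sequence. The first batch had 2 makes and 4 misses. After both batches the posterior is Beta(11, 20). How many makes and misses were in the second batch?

6 makes and 8 misses

Sequential conjugate updates are equivalent to a single update on the pooled data, so total successes = posterior α − prior α and total failures = posterior β − prior β.
Total across both batches: 11−3=8 makes, 20−8=12 misses.
Subtract the first batch: 8−2=6 makes and 12−4=8 misses.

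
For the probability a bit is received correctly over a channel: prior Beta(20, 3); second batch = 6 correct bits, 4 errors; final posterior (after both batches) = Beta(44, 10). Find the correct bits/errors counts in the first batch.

Sequential conjugate updates are equivalent to a single update on the pooled data, so total successes = posterior α − prior α and total failures = posterior β − prior β.
Total across both batches: 44−20=24 correct bits, 10−3=7 errors.
Subtract the second batch: 24−6=18 correct bits and 7−4=3 errors.

18 correct bits and 3 errors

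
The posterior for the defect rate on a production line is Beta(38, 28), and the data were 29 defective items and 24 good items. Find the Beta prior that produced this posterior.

Beta(9, 4)

Under Beta–binomial conjugacy the posterior parameters are (α+s, β+f).
Subtract the data counts: 38−29=9, 28−24=4.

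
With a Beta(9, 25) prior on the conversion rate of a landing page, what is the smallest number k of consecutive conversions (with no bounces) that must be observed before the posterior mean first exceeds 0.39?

k = 7

After k conversions and 0 bounces the posterior is Beta(9+k, 25), with mean (9+k)/(9+25+k).
Set (9+k)/(34+k) > 0.39 and solve: k > (0.39·34 − 9)/(1 − 0.39) = 6.984.
The smallest integer exceeding 6.984 is 7.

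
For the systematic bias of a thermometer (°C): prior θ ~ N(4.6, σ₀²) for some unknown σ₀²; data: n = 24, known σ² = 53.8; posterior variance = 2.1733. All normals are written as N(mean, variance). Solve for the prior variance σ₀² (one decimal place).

Posterior precision equals prior precision plus data precision: 1/σ_n² = 1/σ₀² + n/σ².
So 1/σ₀² = 1/2.1733 − 24/53.8 = 0.460130 − 0.446097 = 0.014033.
Hence σ₀² = 1/0.014033 ≈ 71.3.

σ₀² = 71.3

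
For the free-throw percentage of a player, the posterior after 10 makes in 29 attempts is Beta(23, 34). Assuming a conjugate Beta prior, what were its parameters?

Beta(13, 15)

Under Beta–binomial conjugacy the posterior parameters are (a+s, b+f).
So a = 23 − 10 = 13 and b = 34 − 19 = 15.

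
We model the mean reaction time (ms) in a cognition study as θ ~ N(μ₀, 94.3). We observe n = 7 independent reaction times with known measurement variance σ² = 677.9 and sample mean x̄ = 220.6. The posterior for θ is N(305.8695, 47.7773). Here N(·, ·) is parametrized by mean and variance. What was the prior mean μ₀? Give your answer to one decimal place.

μ₀ = 388.9

With known observation variance, the Normal–Normal posterior has precision τ_n = τ₀ + n/σ² and mean μ_n = (τ₀μ₀ + (n/σ²)x̄)/τ_n.
Here τ₀ = 1/94.3 = 0.010604 and τ_data = 7/677.9 = 0.010326, so τ_n = 0.020930.
Rearranging for μ₀: μ₀ = (μ_n·τ_n − τ_data·x̄)/τ₀ = (305.8695·0.020930 − 0.010326·220.6) / 0.010604 = 4.123933/0.010604 ≈ 388.9.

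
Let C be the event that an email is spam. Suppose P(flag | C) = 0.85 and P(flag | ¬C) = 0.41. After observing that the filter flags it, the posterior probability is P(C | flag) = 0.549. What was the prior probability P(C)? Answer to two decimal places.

P(C) = 0.37

Bayes' rule in odds form gives O(C|E) = O(C)·[P(E|C)/P(E|¬C)], hence O(C) = O(C|E)/LR.
Posterior odds = 0.549/(1−0.549) = 1.2173. LR = 0.85/0.41 = 2.0732.
Prior odds = 1.2173/2.0732 = 0.5872, so P(C) = 0.5872/(1+0.5872) ≈ 0.37.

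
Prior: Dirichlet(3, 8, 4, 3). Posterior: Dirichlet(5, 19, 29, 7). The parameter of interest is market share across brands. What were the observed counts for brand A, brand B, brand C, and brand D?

counts (2, 11, 25, 4)

For a Dirichlet(α) prior with multinomial counts c, the posterior is Dirichlet(α + c) componentwise.
Counts are posterior − prior componentwise: 5−3=2, 19−8=11, 29−4=25, 7−3=4.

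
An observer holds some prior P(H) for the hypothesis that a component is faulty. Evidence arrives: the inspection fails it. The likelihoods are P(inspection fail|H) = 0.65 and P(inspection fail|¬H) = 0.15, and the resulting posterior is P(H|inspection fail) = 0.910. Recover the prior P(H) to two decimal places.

P(H) = 0.70

Bayes' rule in odds form gives O(H|E) = O(H)·[P(E|H)/P(E|¬H)], hence O(H) = O(H|E)/LR.
Posterior odds = 0.910/(1−0.910) = 10.1111. LR = 0.65/0.15 = 4.3333.
Prior odds = 10.1111/4.3333 = 2.3333, so P(H) = 2.3333/(1+2.3333) ≈ 0.70.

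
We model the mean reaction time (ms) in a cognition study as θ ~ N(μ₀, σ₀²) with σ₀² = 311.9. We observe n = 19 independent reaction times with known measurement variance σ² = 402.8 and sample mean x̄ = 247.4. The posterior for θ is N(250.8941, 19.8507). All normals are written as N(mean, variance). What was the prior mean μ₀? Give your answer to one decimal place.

The posterior mean is a precision-weighted average: μ_n = (τ₀μ₀ + τ_data·x̄)/(τ₀+τ_data), with τ₀=1/σ₀² and τ_data=n/σ².
Here τ₀ = 1/311.9 = 0.003206 and τ_data = 19/402.8 = 0.047170, so τ_n = 0.050376.
Rearranging for μ₀: μ₀ = (μ_n·τ_n − τ_data·x̄)/τ₀ = (250.8941·0.050376 − 0.047170·247.4) / 0.003206 = 0.969183/0.003206 ≈ 302.3.

μ₀ = 302.3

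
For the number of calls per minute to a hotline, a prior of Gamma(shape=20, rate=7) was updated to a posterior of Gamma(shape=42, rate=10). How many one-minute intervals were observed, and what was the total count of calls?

Gamma–Poisson conjugacy: posterior shape = α + Σxᵢ, posterior rate = β + n.
Matching: Σxᵢ = 42 − 20 = 22 and n = 10 − 7 = 3.

n = 3 one-minute intervals with total 22 calls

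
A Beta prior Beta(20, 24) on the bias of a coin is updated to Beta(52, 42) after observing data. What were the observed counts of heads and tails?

Under Beta–binomial conjugacy the posterior parameters are (a+s, b+f).
So s = 52 − 20 = 32 and f = 42 − 24 = 18.

32 heads and 18 tails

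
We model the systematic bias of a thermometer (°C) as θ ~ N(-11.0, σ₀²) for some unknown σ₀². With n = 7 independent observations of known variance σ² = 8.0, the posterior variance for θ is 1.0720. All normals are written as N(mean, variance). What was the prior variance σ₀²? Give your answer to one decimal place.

σ₀² = 17.3

Posterior precision equals prior precision plus data precision: 1/σ_n² = 1/σ₀² + n/σ².
So 1/σ₀² = 1/1.0720 − 7/8.0 = 0.932836 − 0.875000 = 0.057836.
Hence σ₀² = 1/0.057836 ≈ 17.3.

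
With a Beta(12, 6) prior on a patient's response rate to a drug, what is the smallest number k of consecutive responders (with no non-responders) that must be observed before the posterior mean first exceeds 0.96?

After k responders and 0 non-responders the posterior is Beta(12+k, 6), with mean (12+k)/(12+6+k).
Set (12+k)/(18+k) > 0.96 and solve: k > (0.96·18 − 12)/(1 − 0.96) = 132.000.
The smallest integer exceeding 132.000 is 133.

k = 133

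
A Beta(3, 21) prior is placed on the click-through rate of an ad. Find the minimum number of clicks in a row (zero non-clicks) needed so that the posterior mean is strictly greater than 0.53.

After k clicks and 0 non-clicks the posterior is Beta(3+k, 21), with mean (3+k)/(3+21+k).
Set (3+k)/(24+k) > 0.53 and solve: k > (0.53·24 − 3)/(1 − 0.53) = 20.681.
The smallest integer exceeding 20.681 is 21.

k = 21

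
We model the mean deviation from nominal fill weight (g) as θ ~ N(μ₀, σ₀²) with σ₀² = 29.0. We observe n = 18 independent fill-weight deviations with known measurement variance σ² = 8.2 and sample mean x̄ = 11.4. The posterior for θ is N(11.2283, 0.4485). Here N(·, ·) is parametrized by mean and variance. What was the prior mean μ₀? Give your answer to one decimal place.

The posterior mean is a precision-weighted average: μ_n = (τ₀μ₀ + τ_data·x̄)/(τ₀+τ_data), with τ₀=1/σ₀² and τ_data=n/σ².
Here τ₀ = 1/29.0 = 0.034483 and τ_data = 18/8.2 = 2.195122, so τ_n = 2.229605.
Rearranging for μ₀: μ₀ = (μ_n·τ_n − τ_data·x̄)/τ₀ = (11.2283·2.229605 − 2.195122·11.4) / 0.034483 = 0.010283/0.034483 ≈ 0.3.

μ₀ = 0.3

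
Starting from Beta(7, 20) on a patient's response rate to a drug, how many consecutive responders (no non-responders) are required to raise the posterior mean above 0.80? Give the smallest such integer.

After k responders and 0 non-responders the posterior is Beta(7+k, 20), with mean (7+k)/(7+20+k).
Set (7+k)/(27+k) > 0.80 and solve: k > (0.80·27 − 7)/(1 − 0.80) = 73.000.
The smallest integer exceeding 73.000 is 74.

k = 74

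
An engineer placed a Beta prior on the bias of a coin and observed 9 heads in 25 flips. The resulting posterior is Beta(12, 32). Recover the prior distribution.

Beta(3, 16)

Under Beta–binomial conjugacy the posterior parameters are (a+s, b+f).
So a = 12 − 9 = 3 and b = 32 − 16 = 16.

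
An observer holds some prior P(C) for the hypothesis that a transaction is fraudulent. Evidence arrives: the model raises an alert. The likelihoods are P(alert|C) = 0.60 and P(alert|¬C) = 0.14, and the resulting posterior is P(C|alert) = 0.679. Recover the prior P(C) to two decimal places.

P(C) = 0.33

In odds form, posterior odds = prior odds × likelihood ratio, so prior odds = posterior odds ÷ LR.
Posterior odds = 0.679/(1−0.679) = 2.1153. LR = 0.60/0.14 = 4.2857.
Prior odds = 2.1153/4.2857 = 0.4936, so P(C) = 0.4936/(1+0.4936) ≈ 0.33.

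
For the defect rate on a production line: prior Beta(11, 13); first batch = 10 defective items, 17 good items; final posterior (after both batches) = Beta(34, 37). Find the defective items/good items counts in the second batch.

13 defective items and 7 good items

Because Beta–binomial updating is additive in the counts, the combined data contributed (α_post−α_prior, β_post−β_prior) successes and failures.
Total across both batches: 34−11=23 defective items, 37−13=24 good items.
Subtract the first batch: 23−10=13 defective items and 24−17=7 good items.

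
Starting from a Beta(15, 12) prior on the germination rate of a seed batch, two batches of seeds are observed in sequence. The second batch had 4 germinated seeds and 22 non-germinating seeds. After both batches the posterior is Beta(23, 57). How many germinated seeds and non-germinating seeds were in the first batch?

Sequential conjugate updates are equivalent to a single update on the pooled data, so total successes = posterior α − prior α and total failures = posterior β − prior β.
Total across both batches: 23−15=8 germinated seeds, 57−12=45 non-germinating seeds.
Subtract the second batch: 8−4=4 germinated seeds and 45−22=23 non-germinating seeds.

4 germinated seeds and 23 non-germinating seeds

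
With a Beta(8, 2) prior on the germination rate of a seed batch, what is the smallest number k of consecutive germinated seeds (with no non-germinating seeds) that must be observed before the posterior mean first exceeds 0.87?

After k germinated seeds and 0 non-germinating seeds the posterior is Beta(8+k, 2), with mean (8+k)/(8+2+k).
Set (8+k)/(10+k) > 0.87 and solve: k > (0.87·10 − 8)/(1 − 0.87) = 5.385.
The smallest integer exceeding 5.385 is 6.

k = 6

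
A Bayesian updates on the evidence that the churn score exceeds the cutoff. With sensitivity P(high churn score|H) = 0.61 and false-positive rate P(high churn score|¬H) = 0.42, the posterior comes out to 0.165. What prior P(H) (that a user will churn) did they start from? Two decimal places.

Bayes' rule in odds form gives O(H|E) = O(H)·[P(E|H)/P(E|¬H)], hence O(H) = O(H|E)/LR.
Posterior odds = 0.165/(1−0.165) = 0.1976. LR = 0.61/0.42 = 1.4524.
Prior odds = 0.1976/1.4524 = 0.1361, so P(H) = 0.1361/(1+0.1361) ≈ 0.12.

P(H) = 0.12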